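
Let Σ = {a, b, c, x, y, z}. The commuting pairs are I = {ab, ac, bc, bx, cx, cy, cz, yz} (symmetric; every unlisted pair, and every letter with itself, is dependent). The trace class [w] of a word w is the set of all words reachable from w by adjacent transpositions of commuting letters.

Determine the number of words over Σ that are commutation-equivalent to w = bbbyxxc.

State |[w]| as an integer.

drop 0:b onto floor
drop 1:b onto {0:b}
drop 2:b onto {1:b}
drop 3:y onto {2:b}
drop 4:x onto {3:y}
drop 5:x onto {4:x}
drop 6:c onto floor
ground layer = {0:b, 6:c}
drop-orders for the pieces not yet dropped (sum over which currently-grounded one goes next):
  1 to go: {5} 1  {6} 1
  2 to go: {4,5} 1  {5,6} 2
  3 to go: {3,4,5} 1  {4,5,6} 3
  4 to go: {2,3,4,5} 1  {3,4,5,6} 4
  5 to go: {1,2,3,4,5} 1  {2,3,4,5,6} 5
  if 0:b drops first: 6 orders
  if 6:c drops first: 1 orders
heap linearizations: 7

7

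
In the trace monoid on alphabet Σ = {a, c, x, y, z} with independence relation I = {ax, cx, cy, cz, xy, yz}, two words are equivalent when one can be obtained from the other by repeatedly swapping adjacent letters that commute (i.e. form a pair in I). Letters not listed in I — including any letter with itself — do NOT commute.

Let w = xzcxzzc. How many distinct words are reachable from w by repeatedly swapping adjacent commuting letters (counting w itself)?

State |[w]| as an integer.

21

drop 0:x onto floor
drop 1:z onto {0:x}
drop 2:c onto floor
drop 3:x onto {1:z}
drop 4:z onto {3:x}
drop 5:z onto {4:z}
drop 6:c onto {2:c}
ground layer = {0:x, 2:c}
drop-orders for the pieces not yet dropped (sum over which currently-grounded one goes next):
  1 to go: {5} 1  {6} 1
  2 to go: {2,6} 1  {4,5} 1  {5,6} 2
  3 to go: {2,5,6} 3  {3,4,5} 1  {4,5,6} 3
  4 to go: {1,3,4,5} 1  {2,4,5,6} 6  {3,4,5,6} 4
  5 to go: {0,1,3,4,5} 1  {1,3,4,5,6} 5  {2,3,4,5,6} 10
  if 0:x drops first: 15 orders
  if 2:c drops first: 6 orders
heap linearizations: 21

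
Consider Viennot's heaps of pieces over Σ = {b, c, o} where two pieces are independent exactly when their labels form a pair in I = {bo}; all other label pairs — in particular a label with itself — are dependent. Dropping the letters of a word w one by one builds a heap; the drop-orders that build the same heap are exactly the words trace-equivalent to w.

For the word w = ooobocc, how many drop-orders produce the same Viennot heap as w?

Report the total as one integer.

piece 0:o — minimal
piece 1:o rests on {0:o}
piece 2:o rests on {1:o}
piece 3:b — minimal
piece 4:o rests on {2:o}
piece 5:c rests on {3:b, 4:o}
piece 6:c rests on {5:c}
minimal pieces: {0:o, 3:b}
ways to finish when only these pieces remain (= sum over removing one remaining piece with nothing left below it):
  1 left: {6}→1
  2 left: {5,6}→1
  3 left: {3,5,6}→1  {4,5,6}→1
  4 left: {2,4,5,6}→1  {3,4,5,6}→2
  5 left: {1,2,4,5,6}→1  {2,3,4,5,6}→3
  placing 0:o first → 4 extensions
  placing 3:b first → 1 extensions
total linear extensions = 5

5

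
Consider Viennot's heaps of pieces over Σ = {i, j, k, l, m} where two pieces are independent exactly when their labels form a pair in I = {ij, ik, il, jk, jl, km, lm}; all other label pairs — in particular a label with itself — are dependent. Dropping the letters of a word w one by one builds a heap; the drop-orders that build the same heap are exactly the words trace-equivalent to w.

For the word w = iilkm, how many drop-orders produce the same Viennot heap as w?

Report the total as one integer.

10

drop 0:i onto floor
drop 1:i onto {0:i}
drop 2:l onto floor
drop 3:k onto {2:l}
drop 4:m onto {1:i}
ground layer = {0:i, 2:l}
drop-orders for the pieces not yet dropped (sum over which currently-grounded one goes next):
  1 to go: {3} 1  {4} 1
  2 to go: {1,4} 1  {2,3} 1  {3,4} 2
  3 to go: {0,1,4} 1  {1,3,4} 3  {2,3,4} 3
  if 0:i drops first: 6 orders
  if 2:l drops first: 4 orders
heap linearizations: 10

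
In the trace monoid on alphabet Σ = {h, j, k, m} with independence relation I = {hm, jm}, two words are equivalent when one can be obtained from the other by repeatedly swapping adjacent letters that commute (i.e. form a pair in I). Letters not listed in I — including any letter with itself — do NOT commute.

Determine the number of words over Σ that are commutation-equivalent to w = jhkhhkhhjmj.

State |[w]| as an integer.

0(j) covers ∅
1(h) covers 0:j
2(k) covers 1:h
3(h) covers 2:k
4(h) covers 3:h
5(k) covers 4:h
6(h) covers 5:k
7(h) covers 6:h
8(j) covers 7:h
9(m) covers 5:k
10(j) covers 8:j
floor of heap: 0:j
completions by unplaced set U, small U first (add the entries for U minus each lowest piece of U):
  |U|=1: {9}:1  {10}:1
  |U|=2: {8,10}:1  {9,10}:2
  |U|=3: {7,8,10}:1  {8,9,10}:3
  |U|=4: {6,7,8,10}:1  {7,8,9,10}:4
  |U|=5: {6,7,8,9,10}:5
  |U|=6: {5,6,7,8,9,10}:5
  |U|=7: {4,5,6,7,8,9,10}:5
  |U|=8: {3,4,5,6,7,8,9,10}:5
  |U|=9: {2,3,4,5,6,7,8,9,10}:5
  start at 0(j): 5

5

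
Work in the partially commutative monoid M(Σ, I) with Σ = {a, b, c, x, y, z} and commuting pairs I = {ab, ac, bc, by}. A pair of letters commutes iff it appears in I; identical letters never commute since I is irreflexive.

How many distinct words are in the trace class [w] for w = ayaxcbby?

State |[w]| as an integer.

piece 0:a — minimal
piece 1:y rests on {0:a}
piece 2:a rests on {1:y}
piece 3:x rests on {2:a}
piece 4:c rests on {3:x}
piece 5:b rests on {3:x}
piece 6:b rests on {5:b}
piece 7:y rests on {4:c}
minimal pieces: {0:a}
ways to finish when only these pieces remain (= sum over removing one remaining piece with nothing left below it):
  1 left: {6}→1  {7}→1
  2 left: {4,7}→1  {5,6}→1  {6,7}→2
  3 left: {4,6,7}→3  {5,6,7}→3
  4 left: {4,5,6,7}→6
  5 left: {3,4,5,6,7}→6
  6 left: {2,3,4,5,6,7}→6
  placing 0:a first → 6 extensions

6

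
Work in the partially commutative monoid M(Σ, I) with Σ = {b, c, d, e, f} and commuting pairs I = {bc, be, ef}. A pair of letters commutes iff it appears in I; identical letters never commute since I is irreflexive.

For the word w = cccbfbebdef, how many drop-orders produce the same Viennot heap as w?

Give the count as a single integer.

piece 0:c — minimal
piece 1:c rests on {0:c}
piece 2:c rests on {1:c}
piece 3:b — minimal
piece 4:f rests on {2:c, 3:b}
piece 5:b rests on {4:f}
piece 6:e rests on {2:c}
piece 7:b rests on {5:b}
piece 8:d rests on {6:e, 7:b}
piece 9:e rests on {8:d}
piece 10:f rests on {8:d}
minimal pieces: {0:c, 3:b}
ways to finish when only these pieces remain (= sum over removing one remaining piece with nothing left below it):
  1 left: {9}→1  {10}→1
  2 left: {9,10}→2
  3 left: {8,9,10}→2
  4 left: {6,8,9,10}→2  {7,8,9,10}→2
  5 left: {5,7,8,9,10}→2  {6,7,8,9,10}→4
  6 left: {4,5,7,8,9,10}→2  {5,6,7,8,9,10}→6
  7 left: {3,4,5,7,8,9,10}→2  {4,5,6,7,8,9,10}→8
  8 left: {2,4,5,6,7,8,9,10}→8  {3,4,5,6,7,8,9,10}→10
  9 left: {1,2,4,5,6,7,8,9,10}→8  {2,3,4,5,6,7,8,9,10}→18
  placing 0:c first → 26 extensions
  placing 3:b first → 8 extensions
total linear extensions = 34

34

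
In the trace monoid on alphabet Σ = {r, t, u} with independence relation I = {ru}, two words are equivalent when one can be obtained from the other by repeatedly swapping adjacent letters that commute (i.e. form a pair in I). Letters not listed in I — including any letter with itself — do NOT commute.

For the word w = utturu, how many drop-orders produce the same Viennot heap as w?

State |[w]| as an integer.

piece 0:u — minimal
piece 1:t rests on {0:u}
piece 2:t rests on {1:t}
piece 3:u rests on {2:t}
piece 4:r rests on {2:t}
piece 5:u rests on {3:u}
minimal pieces: {0:u}
ways to finish when only these pieces remain (= sum over removing one remaining piece with nothing left below it):
  1 left: {4}→1  {5}→1
  2 left: {3,5}→1  {4,5}→2
  3 left: {3,4,5}→3
  4 left: {2,3,4,5}→3
  placing 0:u first → 3 extensions

3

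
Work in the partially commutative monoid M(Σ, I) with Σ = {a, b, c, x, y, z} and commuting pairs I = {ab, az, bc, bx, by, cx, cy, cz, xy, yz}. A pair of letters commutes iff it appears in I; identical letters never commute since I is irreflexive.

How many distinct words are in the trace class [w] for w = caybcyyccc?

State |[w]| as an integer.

350

#0=c has no predecessor
#1=a depends on [0:c]
#2=y depends on [1:a]
#3=b has no predecessor
#4=c depends on [1:a]
#5=y depends on [2:y]
#6=y depends on [5:y]
#7=c depends on [4:c]
#8=c depends on [7:c]
#9=c depends on [8:c]
sources: [0:c, 3:b]
N(rest) = Σ N(rest − s) over sources s of rest; N(one piece) = 1:
  size 1 → [3]=1  [6]=1  [9]=1
  size 2 → [3,6]=2  [3,9]=2  [5,6]=1  [6,9]=2  [8,9]=1
  size 3 → [2,5,6]=1  [3,5,6]=3  [3,6,9]=6  [3,8,9]=3  [5,6,9]=3  [6,8,9]=3  [7,8,9]=1
  size 4 → [2,3,5,6]=4  [2,5,6,9]=4  [3,5,6,9]=12  [3,6,8,9]=12  [3,7,8,9]=4  [4,7,8,9]=1  [5,6,8,9]=6  [6,7,8,9]=4
  size 5 → [2,3,5,6,9]=20  [2,5,6,8,9]=10  [3,4,7,8,9]=5  [3,5,6,8,9]=30  [3,6,7,8,9]=20  [4,6,7,8,9]=5  [5,6,7,8,9]=10
  size 6 → [2,3,5,6,8,9]=60  [2,5,6,7,8,9]=20  [3,4,6,7,8,9]=30  [3,5,6,7,8,9]=60  [4,5,6,7,8,9]=15
  size 7 → [2,3,5,6,7,8,9]=140  [2,4,5,6,7,8,9]=35  [3,4,5,6,7,8,9]=105
  size 8 → [1,2,4,5,6,7,8,9]=35  [2,3,4,5,6,7,8,9]=280
  first=0(c) contributes 315
  first=3(b) contributes 35
|[w]| = 350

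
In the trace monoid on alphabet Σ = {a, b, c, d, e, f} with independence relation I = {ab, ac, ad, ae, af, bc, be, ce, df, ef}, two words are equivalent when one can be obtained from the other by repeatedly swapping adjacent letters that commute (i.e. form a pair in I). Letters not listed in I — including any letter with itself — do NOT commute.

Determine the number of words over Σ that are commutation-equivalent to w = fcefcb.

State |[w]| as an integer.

12

#0=f has no predecessor
#1=c depends on [0:f]
#2=e has no predecessor
#3=f depends on [1:c]
#4=c depends on [3:f]
#5=b depends on [3:f]
sources: [0:f, 2:e]
N(rest) = Σ N(rest − s) over sources s of rest; N(one piece) = 1:
  size 1 → [2]=1  [4]=1  [5]=1
  size 2 → [2,4]=2  [2,5]=2  [4,5]=2
  size 3 → [2,4,5]=6  [3,4,5]=2
  size 4 → [1,3,4,5]=2  [2,3,4,5]=8
  first=0(f) contributes 10
  first=2(e) contributes 2
|[w]| = 12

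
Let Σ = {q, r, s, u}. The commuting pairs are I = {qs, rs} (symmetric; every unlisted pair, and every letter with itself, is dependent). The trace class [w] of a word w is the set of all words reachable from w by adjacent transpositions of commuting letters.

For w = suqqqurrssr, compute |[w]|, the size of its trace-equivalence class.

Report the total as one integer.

0(s) covers ∅
1(u) covers 0:s
2(q) covers 1:u
3(q) covers 2:q
4(q) covers 3:q
5(u) covers 4:q
6(r) covers 5:u
7(r) covers 6:r
8(s) covers 5:u
9(s) covers 8:s
10(r) covers 7:r
floor of heap: 0:s
completions by unplaced set U, small U first (add the entries for U minus each lowest piece of U):
  |U|=1: {9}:1  {10}:1
  |U|=2: {7,10}:1  {8,9}:1  {9,10}:2
  |U|=3: {6,7,10}:1  {7,9,10}:3  {8,9,10}:3
  |U|=4: {6,7,9,10}:4  {7,8,9,10}:6
  |U|=5: {6,7,8,9,10}:10
  |U|=6: {5,6,7,8,9,10}:10
  |U|=7: {4,5,6,7,8,9,10}:10
  |U|=8: {3,4,5,6,7,8,9,10}:10
  |U|=9: {2,3,4,5,6,7,8,9,10}:10
  start at 0(s): 10

10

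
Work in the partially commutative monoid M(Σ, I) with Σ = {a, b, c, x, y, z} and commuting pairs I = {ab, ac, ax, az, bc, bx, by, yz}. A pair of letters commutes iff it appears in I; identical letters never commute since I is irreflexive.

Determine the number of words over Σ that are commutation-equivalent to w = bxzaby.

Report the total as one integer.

26

#0=b has no predecessor
#1=x has no predecessor
#2=z depends on [0:b, 1:x]
#3=a has no predecessor
#4=b depends on [2:z]
#5=y depends on [1:x, 3:a]
sources: [0:b, 1:x, 3:a]
N(rest) = Σ N(rest − s) over sources s of rest; N(one piece) = 1:
  size 1 → [4]=1  [5]=1
  size 2 → [2,4]=1  [3,5]=1  [4,5]=2
  size 3 → [0,2,4]=1  [2,4,5]=3  [3,4,5]=3
  size 4 → [0,2,4,5]=4  [1,2,4,5]=3  [2,3,4,5]=6
  first=0(b) contributes 9
  first=1(x) contributes 10
  first=3(a) contributes 7
|[w]| = 26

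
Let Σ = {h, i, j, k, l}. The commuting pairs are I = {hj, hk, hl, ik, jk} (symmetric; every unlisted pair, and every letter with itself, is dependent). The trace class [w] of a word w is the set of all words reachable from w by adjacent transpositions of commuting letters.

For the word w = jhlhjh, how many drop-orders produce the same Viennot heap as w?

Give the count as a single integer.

20

#0=j has no predecessor
#1=h has no predecessor
#2=l depends on [0:j]
#3=h depends on [1:h]
#4=j depends on [2:l]
#5=h depends on [3:h]
sources: [0:j, 1:h]
N(rest) = Σ N(rest − s) over sources s of rest; N(one piece) = 1:
  size 1 → [4]=1  [5]=1
  size 2 → [2,4]=1  [3,5]=1  [4,5]=2
  size 3 → [0,2,4]=1  [1,3,5]=1  [2,4,5]=3  [3,4,5]=3
  size 4 → [0,2,4,5]=4  [1,3,4,5]=4  [2,3,4,5]=6
  first=0(j) contributes 10
  first=1(h) contributes 10
|[w]| = 20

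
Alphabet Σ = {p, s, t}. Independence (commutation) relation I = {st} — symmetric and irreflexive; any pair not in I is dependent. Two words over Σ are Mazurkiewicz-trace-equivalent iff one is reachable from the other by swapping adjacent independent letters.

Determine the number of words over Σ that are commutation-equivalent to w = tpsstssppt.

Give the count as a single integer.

0(t) covers ∅
1(p) covers 0:t
2(s) covers 1:p
3(s) covers 2:s
4(t) covers 1:p
5(s) covers 3:s
6(s) covers 5:s
7(p) covers 4:t, 6:s
8(p) covers 7:p
9(t) covers 8:p
floor of heap: 0:t
completions by unplaced set U, small U first (add the entries for U minus each lowest piece of U):
  |U|=1: {9}:1
  |U|=2: {8,9}:1
  |U|=3: {7,8,9}:1
  |U|=4: {4,7,8,9}:1  {6,7,8,9}:1
  |U|=5: {4,6,7,8,9}:2  {5,6,7,8,9}:1
  |U|=6: {3,5,6,7,8,9}:1  {4,5,6,7,8,9}:3
  |U|=7: {2,3,5,6,7,8,9}:1  {3,4,5,6,7,8,9}:4
  |U|=8: {2,3,4,5,6,7,8,9}:5
  start at 0(t): 5

5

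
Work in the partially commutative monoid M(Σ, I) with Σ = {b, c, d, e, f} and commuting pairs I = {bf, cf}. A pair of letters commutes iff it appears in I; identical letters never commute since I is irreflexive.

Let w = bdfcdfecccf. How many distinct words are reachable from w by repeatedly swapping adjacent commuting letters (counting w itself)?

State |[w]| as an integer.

8

#0=b has no predecessor
#1=d depends on [0:b]
#2=f depends on [1:d]
#3=c depends on [1:d]
#4=d depends on [2:f, 3:c]
#5=f depends on [4:d]
#6=e depends on [5:f]
#7=c depends on [6:e]
#8=c depends on [7:c]
#9=c depends on [8:c]
#10=f depends on [6:e]
sources: [0:b]
N(rest) = Σ N(rest − s) over sources s of rest; N(one piece) = 1:
  size 1 → [9]=1  [10]=1
  size 2 → [8,9]=1  [9,10]=2
  size 3 → [7,8,9]=1  [8,9,10]=3
  size 4 → [7,8,9,10]=4
  size 5 → [6,7,8,9,10]=4
  size 6 → [5,6,7,8,9,10]=4
  size 7 → [4,5,6,7,8,9,10]=4
  size 8 → [2,4,5,6,7,8,9,10]=4  [3,4,5,6,7,8,9,10]=4
  size 9 → [2,3,4,5,6,7,8,9,10]=8
  first=0(b) contributes 8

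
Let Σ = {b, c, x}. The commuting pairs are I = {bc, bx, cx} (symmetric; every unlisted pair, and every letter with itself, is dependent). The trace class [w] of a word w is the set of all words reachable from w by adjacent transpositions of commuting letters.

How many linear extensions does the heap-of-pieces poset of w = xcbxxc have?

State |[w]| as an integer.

0(x) covers ∅
1(c) covers ∅
2(b) covers ∅
3(x) covers 0:x
4(x) covers 3:x
5(c) covers 1:c
floor of heap: 0:x, 1:c, 2:b
completions by unplaced set U, small U first (add the entries for U minus each lowest piece of U):
  |U|=1: {2}:1  {4}:1  {5}:1
  |U|=2: {1,5}:1  {2,4}:2  {2,5}:2  {3,4}:1  {4,5}:2
  |U|=3: {0,3,4}:1  {1,2,5}:3  {1,4,5}:3  {2,3,4}:3  {2,4,5}:6  {3,4,5}:3
  |U|=4: {0,2,3,4}:4  {0,3,4,5}:4  {1,2,4,5}:12  {1,3,4,5}:6  {2,3,4,5}:12
  start at 0(x): 30
  start at 1(c): 20
  start at 2(b): 10
sum over floor = 60

60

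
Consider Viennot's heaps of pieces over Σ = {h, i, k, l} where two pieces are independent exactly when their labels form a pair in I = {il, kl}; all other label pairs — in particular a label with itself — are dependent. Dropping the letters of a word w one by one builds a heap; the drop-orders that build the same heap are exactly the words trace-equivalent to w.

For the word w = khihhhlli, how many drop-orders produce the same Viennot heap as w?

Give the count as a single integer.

piece 0:k — minimal
piece 1:h rests on {0:k}
piece 2:i rests on {1:h}
piece 3:h rests on {2:i}
piece 4:h rests on {3:h}
piece 5:h rests on {4:h}
piece 6:l rests on {5:h}
piece 7:l rests on {6:l}
piece 8:i rests on {5:h}
minimal pieces: {0:k}
ways to finish when only these pieces remain (= sum over removing one remaining piece with nothing left below it):
  1 left: {7}→1  {8}→1
  2 left: {6,7}→1  {7,8}→2
  3 left: {6,7,8}→3
  4 left: {5,6,7,8}→3
  5 left: {4,5,6,7,8}→3
  6 left: {3,4,5,6,7,8}→3
  7 left: {2,3,4,5,6,7,8}→3
  placing 0:k first → 3 extensions

3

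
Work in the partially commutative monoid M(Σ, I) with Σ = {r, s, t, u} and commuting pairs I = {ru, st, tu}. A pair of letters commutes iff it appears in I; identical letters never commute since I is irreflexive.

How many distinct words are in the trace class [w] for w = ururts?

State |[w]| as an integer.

piece 0:u — minimal
piece 1:r — minimal
piece 2:u rests on {0:u}
piece 3:r rests on {1:r}
piece 4:t rests on {3:r}
piece 5:s rests on {2:u, 3:r}
minimal pieces: {0:u, 1:r}
ways to finish when only these pieces remain (= sum over removing one remaining piece with nothing left below it):
  1 left: {4}→1  {5}→1
  2 left: {2,5}→1  {4,5}→2
  3 left: {0,2,5}→1  {2,4,5}→3  {3,4,5}→2
  4 left: {0,2,4,5}→4  {1,3,4,5}→2  {2,3,4,5}→5
  placing 0:u first → 7 extensions
  placing 1:r first → 9 extensions
total linear extensions = 16

16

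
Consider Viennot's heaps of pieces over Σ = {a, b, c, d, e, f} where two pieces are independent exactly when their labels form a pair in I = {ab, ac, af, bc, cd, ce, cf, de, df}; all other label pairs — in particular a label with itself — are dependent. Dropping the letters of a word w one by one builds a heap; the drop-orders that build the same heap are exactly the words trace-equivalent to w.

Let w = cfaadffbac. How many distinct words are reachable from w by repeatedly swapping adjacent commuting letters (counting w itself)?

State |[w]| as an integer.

2475

drop 0:c onto floor
drop 1:f onto floor
drop 2:a onto floor
drop 3:a onto {2:a}
drop 4:d onto {3:a}
drop 5:f onto {1:f}
drop 6:f onto {5:f}
drop 7:b onto {4:d, 6:f}
drop 8:a onto {4:d}
drop 9:c onto {0:c}
ground layer = {0:c, 1:f, 2:a}
drop-orders for the pieces not yet dropped (sum over which currently-grounded one goes next):
  1 to go: {7} 1  {8} 1  {9} 1
  2 to go: {0,9} 1  {6,7} 1  {7,8} 2  {7,9} 2  {8,9} 2
  3 to go: {0,7,9} 3  {0,8,9} 3  {4,7,8} 2  {5,6,7} 1  {6,7,8} 3  {6,7,9} 3  {7,8,9} 6
  4 to go: {0,6,7,9} 6  {0,7,8,9} 12  {1,5,6,7} 1  {3,4,7,8} 2  {4,6,7,8} 5  {4,7,8,9} 8  {5,6,7,8} 4  {5,6,7,9} 4  {6,7,8,9} 12
  5 to go: {0,4,7,8,9} 20  {0,5,6,7,9} 10  {0,6,7,8,9} 30  {1,5,6,7,8} 5  {1,5,6,7,9} 5  {2,3,4,7,8} 2  {3,4,6,7,8} 7  {3,4,7,8,9} 10  {4,5,6,7,8} 9  {4,6,7,8,9} 25  {5,6,7,8,9} 20
  6 to go: {0,1,5,6,7,9} 15  {0,3,4,7,8,9} 30  {0,4,6,7,8,9} 75  {0,5,6,7,8,9} 60  {1,4,5,6,7,8} 14  {1,5,6,7,8,9} 30  {2,3,4,6,7,8} 9  {2,3,4,7,8,9} 12  {3,4,5,6,7,8} 16  {3,4,6,7,8,9} 42  {4,5,6,7,8,9} 54
  7 to go: {0,1,5,6,7,8,9} 105  {0,2,3,4,7,8,9} 42  {0,3,4,6,7,8,9} 147  {0,4,5,6,7,8,9} 189  {1,3,4,5,6,7,8} 30  {1,4,5,6,7,8,9} 98  {2,3,4,5,6,7,8} 25  {2,3,4,6,7,8,9} 63  {3,4,5,6,7,8,9} 112
  8 to go: {0,1,4,5,6,7,8,9} 392  {0,2,3,4,6,7,8,9} 252  {0,3,4,5,6,7,8,9} 448  {1,2,3,4,5,6,7,8} 55  {1,3,4,5,6,7,8,9} 240  {2,3,4,5,6,7,8,9} 200
  if 0:c drops first: 495 orders
  if 1:f drops first: 900 orders
  if 2:a drops first: 1080 orders
heap linearizations: 2475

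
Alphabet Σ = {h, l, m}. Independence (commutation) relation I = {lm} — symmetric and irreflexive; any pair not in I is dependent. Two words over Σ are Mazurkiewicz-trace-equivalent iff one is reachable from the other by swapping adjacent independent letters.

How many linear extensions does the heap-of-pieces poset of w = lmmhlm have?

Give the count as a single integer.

#0=l has no predecessor
#1=m has no predecessor
#2=m depends on [1:m]
#3=h depends on [0:l, 2:m]
#4=l depends on [3:h]
#5=m depends on [3:h]
sources: [0:l, 1:m]
N(rest) = Σ N(rest − s) over sources s of rest; N(one piece) = 1:
  size 1 → [4]=1  [5]=1
  size 2 → [4,5]=2
  size 3 → [3,4,5]=2
  size 4 → [0,3,4,5]=2  [2,3,4,5]=2
  first=0(l) contributes 2
  first=1(m) contributes 4
|[w]| = 6

6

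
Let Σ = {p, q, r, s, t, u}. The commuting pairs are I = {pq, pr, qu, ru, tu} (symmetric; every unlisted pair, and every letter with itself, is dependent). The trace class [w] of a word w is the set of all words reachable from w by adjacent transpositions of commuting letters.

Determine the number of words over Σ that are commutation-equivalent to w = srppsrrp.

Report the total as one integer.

#0=s has no predecessor
#1=r depends on [0:s]
#2=p depends on [0:s]
#3=p depends on [2:p]
#4=s depends on [1:r, 3:p]
#5=r depends on [4:s]
#6=r depends on [5:r]
#7=p depends on [4:s]
sources: [0:s]
N(rest) = Σ N(rest − s) over sources s of rest; N(one piece) = 1:
  size 1 → [6]=1  [7]=1
  size 2 → [5,6]=1  [6,7]=2
  size 3 → [5,6,7]=3
  size 4 → [4,5,6,7]=3
  size 5 → [1,4,5,6,7]=3  [3,4,5,6,7]=3
  size 6 → [1,3,4,5,6,7]=6  [2,3,4,5,6,7]=3
  first=0(s) contributes 9

9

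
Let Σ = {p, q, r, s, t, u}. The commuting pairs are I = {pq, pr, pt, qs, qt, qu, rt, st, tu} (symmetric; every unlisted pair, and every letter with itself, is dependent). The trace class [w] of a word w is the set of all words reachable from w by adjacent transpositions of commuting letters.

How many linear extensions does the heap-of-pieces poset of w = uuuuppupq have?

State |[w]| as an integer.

0(u) covers ∅
1(u) covers 0:u
2(u) covers 1:u
3(u) covers 2:u
4(p) covers 3:u
5(p) covers 4:p
6(u) covers 5:p
7(p) covers 6:u
8(q) covers ∅
floor of heap: 0:u, 8:q
completions by unplaced set U, small U first (add the entries for U minus each lowest piece of U):
  |U|=1: {7}:1  {8}:1
  |U|=2: {6,7}:1  {7,8}:2
  |U|=3: {5,6,7}:1  {6,7,8}:3
  |U|=4: {4,5,6,7}:1  {5,6,7,8}:4
  |U|=5: {3,4,5,6,7}:1  {4,5,6,7,8}:5
  |U|=6: {2,3,4,5,6,7}:1  {3,4,5,6,7,8}:6
  |U|=7: {1,2,3,4,5,6,7}:1  {2,3,4,5,6,7,8}:7
  start at 0(u): 8
  start at 8(q): 1
sum over floor = 9

9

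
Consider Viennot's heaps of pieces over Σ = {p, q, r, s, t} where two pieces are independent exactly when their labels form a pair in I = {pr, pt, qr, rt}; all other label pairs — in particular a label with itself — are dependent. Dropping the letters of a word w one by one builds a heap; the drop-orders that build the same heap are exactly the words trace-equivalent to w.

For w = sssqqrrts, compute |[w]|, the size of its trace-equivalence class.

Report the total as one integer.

drop 0:s onto floor
drop 1:s onto {0:s}
drop 2:s onto {1:s}
drop 3:q onto {2:s}
drop 4:q onto {3:q}
drop 5:r onto {2:s}
drop 6:r onto {5:r}
drop 7:t onto {4:q}
drop 8:s onto {6:r, 7:t}
ground layer = {0:s}
drop-orders for the pieces not yet dropped (sum over which currently-grounded one goes next):
  1 to go: {8} 1
  2 to go: {6,8} 1  {7,8} 1
  3 to go: {4,7,8} 1  {5,6,8} 1  {6,7,8} 2
  4 to go: {3,4,7,8} 1  {4,6,7,8} 3  {5,6,7,8} 3
  5 to go: {3,4,6,7,8} 4  {4,5,6,7,8} 6
  6 to go: {3,4,5,6,7,8} 10
  7 to go: {2,3,4,5,6,7,8} 10
  if 0:s drops first: 10 orders

10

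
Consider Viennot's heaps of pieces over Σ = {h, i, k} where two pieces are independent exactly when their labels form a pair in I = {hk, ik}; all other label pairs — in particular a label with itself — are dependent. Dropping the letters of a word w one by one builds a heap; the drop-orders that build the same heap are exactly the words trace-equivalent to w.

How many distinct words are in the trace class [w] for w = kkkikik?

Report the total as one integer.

0(k) covers ∅
1(k) covers 0:k
2(k) covers 1:k
3(i) covers ∅
4(k) covers 2:k
5(i) covers 3:i
6(k) covers 4:k
floor of heap: 0:k, 3:i
completions by unplaced set U, small U first (add the entries for U minus each lowest piece of U):
  |U|=1: {5}:1  {6}:1
  |U|=2: {3,5}:1  {4,6}:1  {5,6}:2
  |U|=3: {2,4,6}:1  {3,5,6}:3  {4,5,6}:3
  |U|=4: {1,2,4,6}:1  {2,4,5,6}:4  {3,4,5,6}:6
  |U|=5: {0,1,2,4,6}:1  {1,2,4,5,6}:5  {2,3,4,5,6}:10
  start at 0(k): 15
  start at 3(i): 6
sum over floor = 21

21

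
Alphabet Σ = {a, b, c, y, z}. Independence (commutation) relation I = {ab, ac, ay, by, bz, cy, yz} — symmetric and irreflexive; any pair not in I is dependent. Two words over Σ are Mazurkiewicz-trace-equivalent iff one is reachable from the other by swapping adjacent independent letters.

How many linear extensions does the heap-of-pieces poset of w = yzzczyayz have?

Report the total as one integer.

0(y) covers ∅
1(z) covers ∅
2(z) covers 1:z
3(c) covers 2:z
4(z) covers 3:c
5(y) covers 0:y
6(a) covers 4:z
7(y) covers 5:y
8(z) covers 6:a
floor of heap: 0:y, 1:z
completions by unplaced set U, small U first (add the entries for U minus each lowest piece of U):
  |U|=1: {7}:1  {8}:1
  |U|=2: {5,7}:1  {6,8}:1  {7,8}:2
  |U|=3: {0,5,7}:1  {4,6,8}:1  {5,7,8}:3  {6,7,8}:3
  |U|=4: {0,5,7,8}:4  {3,4,6,8}:1  {4,6,7,8}:4  {5,6,7,8}:6
  |U|=5: {0,5,6,7,8}:10  {2,3,4,6,8}:1  {3,4,6,7,8}:5  {4,5,6,7,8}:10
  |U|=6: {0,4,5,6,7,8}:20  {1,2,3,4,6,8}:1  {2,3,4,6,7,8}:6  {3,4,5,6,7,8}:15
  |U|=7: {0,3,4,5,6,7,8}:35  {1,2,3,4,6,7,8}:7  {2,3,4,5,6,7,8}:21
  start at 0(y): 28
  start at 1(z): 56
sum over floor = 84

84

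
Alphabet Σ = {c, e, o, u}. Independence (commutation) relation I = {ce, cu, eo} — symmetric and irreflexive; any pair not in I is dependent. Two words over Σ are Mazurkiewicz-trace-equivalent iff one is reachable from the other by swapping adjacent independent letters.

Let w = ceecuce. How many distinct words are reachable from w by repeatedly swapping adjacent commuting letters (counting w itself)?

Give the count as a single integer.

35

0(c) covers ∅
1(e) covers ∅
2(e) covers 1:e
3(c) covers 0:c
4(u) covers 2:e
5(c) covers 3:c
6(e) covers 4:u
floor of heap: 0:c, 1:e
completions by unplaced set U, small U first (add the entries for U minus each lowest piece of U):
  |U|=1: {5}:1  {6}:1
  |U|=2: {3,5}:1  {4,6}:1  {5,6}:2
  |U|=3: {0,3,5}:1  {2,4,6}:1  {3,5,6}:3  {4,5,6}:3
  |U|=4: {0,3,5,6}:4  {1,2,4,6}:1  {2,4,5,6}:4  {3,4,5,6}:6
  |U|=5: {0,3,4,5,6}:10  {1,2,4,5,6}:5  {2,3,4,5,6}:10
  start at 0(c): 15
  start at 1(e): 20
sum over floor = 35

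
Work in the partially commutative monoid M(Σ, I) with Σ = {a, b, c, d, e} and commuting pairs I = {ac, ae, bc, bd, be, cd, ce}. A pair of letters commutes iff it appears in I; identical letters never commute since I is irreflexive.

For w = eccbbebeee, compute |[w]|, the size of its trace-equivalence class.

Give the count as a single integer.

2520

0(e) covers ∅
1(c) covers ∅
2(c) covers 1:c
3(b) covers ∅
4(b) covers 3:b
5(e) covers 0:e
6(b) covers 4:b
7(e) covers 5:e
8(e) covers 7:e
9(e) covers 8:e
floor of heap: 0:e, 1:c, 3:b
completions by unplaced set U, small U first (add the entries for U minus each lowest piece of U):
  |U|=1: {2}:1  {6}:1  {9}:1
  |U|=2: {1,2}:1  {2,6}:2  {2,9}:2  {4,6}:1  {6,9}:2  {8,9}:1
  |U|=3: {1,2,6}:3  {1,2,9}:3  {2,4,6}:3  {2,6,9}:6  {2,8,9}:3  {3,4,6}:1  {4,6,9}:3  {6,8,9}:3  {7,8,9}:1
  |U|=4: {1,2,4,6}:6  {1,2,6,9}:12  {1,2,8,9}:6  {2,3,4,6}:4  {2,4,6,9}:12  {2,6,8,9}:12  {2,7,8,9}:4  {3,4,6,9}:4  {4,6,8,9}:6  {5,7,8,9}:1  {6,7,8,9}:4
  |U|=5: {0,5,7,8,9}:1  {1,2,3,4,6}:10  {1,2,4,6,9}:30  {1,2,6,8,9}:30  {1,2,7,8,9}:10  {2,3,4,6,9}:20  {2,4,6,8,9}:30  {2,5,7,8,9}:5  {2,6,7,8,9}:20  {3,4,6,8,9}:10  {4,6,7,8,9}:10  {5,6,7,8,9}:5
  |U|=6: {0,2,5,7,8,9}:6  {0,5,6,7,8,9}:6  {1,2,3,4,6,9}:60  {1,2,4,6,8,9}:90  {1,2,5,7,8,9}:15  {1,2,6,7,8,9}:60  {2,3,4,6,8,9}:60  {2,4,6,7,8,9}:60  {2,5,6,7,8,9}:30  {3,4,6,7,8,9}:20  {4,5,6,7,8,9}:15
  |U|=7: {0,1,2,5,7,8,9}:21  {0,2,5,6,7,8,9}:42  {0,4,5,6,7,8,9}:21  {1,2,3,4,6,8,9}:210  {1,2,4,6,7,8,9}:210  {1,2,5,6,7,8,9}:105  {2,3,4,6,7,8,9}:140  {2,4,5,6,7,8,9}:105  {3,4,5,6,7,8,9}:35
  |U|=8: {0,1,2,5,6,7,8,9}:168  {0,2,4,5,6,7,8,9}:168  {0,3,4,5,6,7,8,9}:56  {1,2,3,4,6,7,8,9}:560  {1,2,4,5,6,7,8,9}:420  {2,3,4,5,6,7,8,9}:280
  start at 0(e): 1260
  start at 1(c): 504
  start at 3(b): 756
sum over floor = 2520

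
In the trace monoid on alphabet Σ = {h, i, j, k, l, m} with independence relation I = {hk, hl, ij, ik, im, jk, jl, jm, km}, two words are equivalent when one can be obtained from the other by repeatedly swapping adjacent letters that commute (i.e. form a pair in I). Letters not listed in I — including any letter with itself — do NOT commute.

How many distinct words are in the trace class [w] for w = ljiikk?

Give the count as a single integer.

#0=l has no predecessor
#1=j has no predecessor
#2=i depends on [0:l]
#3=i depends on [2:i]
#4=k depends on [0:l]
#5=k depends on [4:k]
sources: [0:l, 1:j]
N(rest) = Σ N(rest − s) over sources s of rest; N(one piece) = 1:
  size 1 → [1]=1  [3]=1  [5]=1
  size 2 → [1,3]=2  [1,5]=2  [2,3]=1  [3,5]=2  [4,5]=1
  size 3 → [1,2,3]=3  [1,3,5]=6  [1,4,5]=3  [2,3,5]=3  [3,4,5]=3
  size 4 → [1,2,3,5]=12  [1,3,4,5]=12  [2,3,4,5]=6
  first=0(l) contributes 30
  first=1(j) contributes 6
|[w]| = 36

36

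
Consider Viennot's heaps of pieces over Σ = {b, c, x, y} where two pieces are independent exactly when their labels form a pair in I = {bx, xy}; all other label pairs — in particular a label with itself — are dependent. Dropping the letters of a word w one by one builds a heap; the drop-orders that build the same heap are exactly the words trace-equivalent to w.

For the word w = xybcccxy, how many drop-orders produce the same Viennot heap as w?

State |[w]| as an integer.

6

#0=x has no predecessor
#1=y has no predecessor
#2=b depends on [1:y]
#3=c depends on [0:x, 2:b]
#4=c depends on [3:c]
#5=c depends on [4:c]
#6=x depends on [5:c]
#7=y depends on [5:c]
sources: [0:x, 1:y]
N(rest) = Σ N(rest − s) over sources s of rest; N(one piece) = 1:
  size 1 → [6]=1  [7]=1
  size 2 → [6,7]=2
  size 3 → [5,6,7]=2
  size 4 → [4,5,6,7]=2
  size 5 → [3,4,5,6,7]=2
  size 6 → [0,3,4,5,6,7]=2  [2,3,4,5,6,7]=2
  first=0(x) contributes 2
  first=1(y) contributes 4
|[w]| = 6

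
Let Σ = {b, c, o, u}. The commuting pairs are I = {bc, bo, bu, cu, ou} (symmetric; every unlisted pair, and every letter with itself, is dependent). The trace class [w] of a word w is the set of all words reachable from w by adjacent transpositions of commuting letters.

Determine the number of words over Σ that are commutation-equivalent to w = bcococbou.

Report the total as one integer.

drop 0:b onto floor
drop 1:c onto floor
drop 2:o onto {1:c}
drop 3:c onto {2:o}
drop 4:o onto {3:c}
drop 5:c onto {4:o}
drop 6:b onto {0:b}
drop 7:o onto {5:c}
drop 8:u onto floor
ground layer = {0:b, 1:c, 8:u}
drop-orders for the pieces not yet dropped (sum over which currently-grounded one goes next):
  1 to go: {6} 1  {7} 1  {8} 1
  2 to go: {0,6} 1  {5,7} 1  {6,7} 2  {6,8} 2  {7,8} 2
  3 to go: {0,6,7} 3  {0,6,8} 3  {4,5,7} 1  {5,6,7} 3  {5,7,8} 3  {6,7,8} 6
  4 to go: {0,5,6,7} 6  {0,6,7,8} 12  {3,4,5,7} 1  {4,5,6,7} 4  {4,5,7,8} 4  {5,6,7,8} 12
  5 to go: {0,4,5,6,7} 10  {0,5,6,7,8} 30  {2,3,4,5,7} 1  {3,4,5,6,7} 5  {3,4,5,7,8} 5  {4,5,6,7,8} 20
  6 to go: {0,3,4,5,6,7} 15  {0,4,5,6,7,8} 60  {1,2,3,4,5,7} 1  {2,3,4,5,6,7} 6  {2,3,4,5,7,8} 6  {3,4,5,6,7,8} 30
  7 to go: {0,2,3,4,5,6,7} 21  {0,3,4,5,6,7,8} 105  {1,2,3,4,5,6,7} 7  {1,2,3,4,5,7,8} 7  {2,3,4,5,6,7,8} 42
  if 0:b drops first: 56 orders
  if 1:c drops first: 168 orders
  if 8:u drops first: 28 orders
heap linearizations: 252

252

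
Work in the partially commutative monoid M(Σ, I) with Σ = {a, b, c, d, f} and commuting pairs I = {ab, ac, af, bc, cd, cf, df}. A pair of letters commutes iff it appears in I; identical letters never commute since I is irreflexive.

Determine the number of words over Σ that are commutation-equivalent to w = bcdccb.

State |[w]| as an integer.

drop 0:b onto floor
drop 1:c onto floor
drop 2:d onto {0:b}
drop 3:c onto {1:c}
drop 4:c onto {3:c}
drop 5:b onto {2:d}
ground layer = {0:b, 1:c}
drop-orders for the pieces not yet dropped (sum over which currently-grounded one goes next):
  1 to go: {4} 1  {5} 1
  2 to go: {2,5} 1  {3,4} 1  {4,5} 2
  3 to go: {0,2,5} 1  {1,3,4} 1  {2,4,5} 3  {3,4,5} 3
  4 to go: {0,2,4,5} 4  {1,3,4,5} 4  {2,3,4,5} 6
  if 0:b drops first: 10 orders
  if 1:c drops first: 10 orders
heap linearizations: 20

20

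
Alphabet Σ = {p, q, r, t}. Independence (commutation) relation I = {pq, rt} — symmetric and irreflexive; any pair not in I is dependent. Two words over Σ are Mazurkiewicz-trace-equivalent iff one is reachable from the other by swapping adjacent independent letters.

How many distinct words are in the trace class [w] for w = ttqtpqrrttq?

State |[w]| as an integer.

drop 0:t onto floor
drop 1:t onto {0:t}
drop 2:q onto {1:t}
drop 3:t onto {2:q}
drop 4:p onto {3:t}
drop 5:q onto {3:t}
drop 6:r onto {4:p, 5:q}
drop 7:r onto {6:r}
drop 8:t onto {4:p, 5:q}
drop 9:t onto {8:t}
drop 10:q onto {7:r, 9:t}
ground layer = {0:t}
drop-orders for the pieces not yet dropped (sum over which currently-grounded one goes next):
  1 to go: {10} 1
  2 to go: {7,10} 1  {9,10} 1
  3 to go: {6,7,10} 1  {7,9,10} 2  {8,9,10} 1
  4 to go: {6,7,9,10} 3  {7,8,9,10} 3
  5 to go: {6,7,8,9,10} 6
  6 to go: {4,6,7,8,9,10} 6  {5,6,7,8,9,10} 6
  7 to go: {4,5,6,7,8,9,10} 12
  8 to go: {3,4,5,6,7,8,9,10} 12
  9 to go: {2,3,4,5,6,7,8,9,10} 12
  if 0:t drops first: 12 orders

12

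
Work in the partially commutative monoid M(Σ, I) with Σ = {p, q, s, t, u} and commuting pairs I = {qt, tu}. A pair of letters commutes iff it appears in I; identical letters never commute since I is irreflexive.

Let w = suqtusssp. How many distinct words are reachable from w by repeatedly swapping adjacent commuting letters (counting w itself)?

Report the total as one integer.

4

#0=s has no predecessor
#1=u depends on [0:s]
#2=q depends on [1:u]
#3=t depends on [0:s]
#4=u depends on [2:q]
#5=s depends on [3:t, 4:u]
#6=s depends on [5:s]
#7=s depends on [6:s]
#8=p depends on [7:s]
sources: [0:s]
N(rest) = Σ N(rest − s) over sources s of rest; N(one piece) = 1:
  size 1 → [8]=1
  size 2 → [7,8]=1
  size 3 → [6,7,8]=1
  size 4 → [5,6,7,8]=1
  size 5 → [3,5,6,7,8]=1  [4,5,6,7,8]=1
  size 6 → [2,4,5,6,7,8]=1  [3,4,5,6,7,8]=2
  size 7 → [1,2,4,5,6,7,8]=1  [2,3,4,5,6,7,8]=3
  first=0(s) contributes 4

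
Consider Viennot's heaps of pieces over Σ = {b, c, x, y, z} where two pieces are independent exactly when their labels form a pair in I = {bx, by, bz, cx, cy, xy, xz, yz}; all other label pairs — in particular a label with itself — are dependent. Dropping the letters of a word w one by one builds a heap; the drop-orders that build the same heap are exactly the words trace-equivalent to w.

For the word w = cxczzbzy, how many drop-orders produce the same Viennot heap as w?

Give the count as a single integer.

224

0(c) covers ∅
1(x) covers ∅
2(c) covers 0:c
3(z) covers 2:c
4(z) covers 3:z
5(b) covers 2:c
6(z) covers 4:z
7(y) covers ∅
floor of heap: 0:c, 1:x, 7:y
completions by unplaced set U, small U first (add the entries for U minus each lowest piece of U):
  |U|=1: {1}:1  {5}:1  {6}:1  {7}:1
  |U|=2: {1,5}:2  {1,6}:2  {1,7}:2  {4,6}:1  {5,6}:2  {5,7}:2  {6,7}:2
  |U|=3: {1,4,6}:3  {1,5,6}:6  {1,5,7}:6  {1,6,7}:6  {3,4,6}:1  {4,5,6}:3  {4,6,7}:3  {5,6,7}:6
  |U|=4: {1,3,4,6}:4  {1,4,5,6}:12  {1,4,6,7}:12  {1,5,6,7}:24  {3,4,5,6}:4  {3,4,6,7}:4  {4,5,6,7}:12
  |U|=5: {1,3,4,5,6}:20  {1,3,4,6,7}:20  {1,4,5,6,7}:60  {2,3,4,5,6}:4  {3,4,5,6,7}:20
  |U|=6: {0,2,3,4,5,6}:4  {1,2,3,4,5,6}:24  {1,3,4,5,6,7}:120  {2,3,4,5,6,7}:24
  start at 0(c): 168
  start at 1(x): 28
  start at 7(y): 28
sum over floor = 224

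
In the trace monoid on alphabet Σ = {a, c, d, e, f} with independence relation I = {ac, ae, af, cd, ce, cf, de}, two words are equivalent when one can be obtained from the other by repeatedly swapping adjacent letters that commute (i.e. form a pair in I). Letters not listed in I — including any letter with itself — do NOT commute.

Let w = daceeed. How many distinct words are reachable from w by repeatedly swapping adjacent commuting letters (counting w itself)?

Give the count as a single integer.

140

0(d) covers ∅
1(a) covers 0:d
2(c) covers ∅
3(e) covers ∅
4(e) covers 3:e
5(e) covers 4:e
6(d) covers 1:a
floor of heap: 0:d, 2:c, 3:e
completions by unplaced set U, small U first (add the entries for U minus each lowest piece of U):
  |U|=1: {2}:1  {5}:1  {6}:1
  |U|=2: {1,6}:1  {2,5}:2  {2,6}:2  {4,5}:1  {5,6}:2
  |U|=3: {0,1,6}:1  {1,2,6}:3  {1,5,6}:3  {2,4,5}:3  {2,5,6}:6  {3,4,5}:1  {4,5,6}:3
  |U|=4: {0,1,2,6}:4  {0,1,5,6}:4  {1,2,5,6}:12  {1,4,5,6}:6  {2,3,4,5}:4  {2,4,5,6}:12  {3,4,5,6}:4
  |U|=5: {0,1,2,5,6}:20  {0,1,4,5,6}:10  {1,2,4,5,6}:30  {1,3,4,5,6}:10  {2,3,4,5,6}:20
  start at 0(d): 60
  start at 2(c): 20
  start at 3(e): 60
sum over floor = 140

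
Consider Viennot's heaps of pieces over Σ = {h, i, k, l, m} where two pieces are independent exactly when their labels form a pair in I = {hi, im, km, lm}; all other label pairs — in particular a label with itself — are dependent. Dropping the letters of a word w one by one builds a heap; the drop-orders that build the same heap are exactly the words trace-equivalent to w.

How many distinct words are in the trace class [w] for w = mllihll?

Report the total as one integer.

#0=m has no predecessor
#1=l has no predecessor
#2=l depends on [1:l]
#3=i depends on [2:l]
#4=h depends on [0:m, 2:l]
#5=l depends on [3:i, 4:h]
#6=l depends on [5:l]
sources: [0:m, 1:l]
N(rest) = Σ N(rest − s) over sources s of rest; N(one piece) = 1:
  size 1 → [6]=1
  size 2 → [5,6]=1
  size 3 → [3,5,6]=1  [4,5,6]=1
  size 4 → [0,4,5,6]=1  [3,4,5,6]=2
  size 5 → [0,3,4,5,6]=3  [2,3,4,5,6]=2
  first=0(m) contributes 2
  first=1(l) contributes 5
|[w]| = 7

7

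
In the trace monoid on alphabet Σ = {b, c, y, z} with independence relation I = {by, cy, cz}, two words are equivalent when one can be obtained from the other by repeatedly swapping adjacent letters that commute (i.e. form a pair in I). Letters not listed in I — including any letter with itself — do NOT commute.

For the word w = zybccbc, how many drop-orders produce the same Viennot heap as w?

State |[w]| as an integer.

#0=z has no predecessor
#1=y depends on [0:z]
#2=b depends on [0:z]
#3=c depends on [2:b]
#4=c depends on [3:c]
#5=b depends on [4:c]
#6=c depends on [5:b]
sources: [0:z]
N(rest) = Σ N(rest − s) over sources s of rest; N(one piece) = 1:
  size 1 → [1]=1  [6]=1
  size 2 → [1,6]=2  [5,6]=1
  size 3 → [1,5,6]=3  [4,5,6]=1
  size 4 → [1,4,5,6]=4  [3,4,5,6]=1
  size 5 → [1,3,4,5,6]=5  [2,3,4,5,6]=1
  first=0(z) contributes 6

6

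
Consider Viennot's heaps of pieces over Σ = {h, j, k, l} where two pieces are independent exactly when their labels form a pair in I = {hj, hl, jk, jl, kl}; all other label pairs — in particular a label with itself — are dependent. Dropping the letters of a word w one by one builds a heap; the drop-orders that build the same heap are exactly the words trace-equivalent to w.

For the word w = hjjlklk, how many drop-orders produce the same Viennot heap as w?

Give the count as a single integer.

210

#0=h has no predecessor
#1=j has no predecessor
#2=j depends on [1:j]
#3=l has no predecessor
#4=k depends on [0:h]
#5=l depends on [3:l]
#6=k depends on [4:k]
sources: [0:h, 1:j, 3:l]
N(rest) = Σ N(rest − s) over sources s of rest; N(one piece) = 1:
  size 1 → [2]=1  [5]=1  [6]=1
  size 2 → [1,2]=1  [2,5]=2  [2,6]=2  [3,5]=1  [4,6]=1  [5,6]=2
  size 3 → [0,4,6]=1  [1,2,5]=3  [1,2,6]=3  [2,3,5]=3  [2,4,6]=3  [2,5,6]=6  [3,5,6]=3  [4,5,6]=3
  size 4 → [0,2,4,6]=4  [0,4,5,6]=4  [1,2,3,5]=6  [1,2,4,6]=6  [1,2,5,6]=12  [2,3,5,6]=12  [2,4,5,6]=12  [3,4,5,6]=6
  size 5 → [0,1,2,4,6]=10  [0,2,4,5,6]=20  [0,3,4,5,6]=10  [1,2,3,5,6]=30  [1,2,4,5,6]=30  [2,3,4,5,6]=30
  first=0(h) contributes 90
  first=1(j) contributes 60
  first=3(l) contributes 60
|[w]| = 210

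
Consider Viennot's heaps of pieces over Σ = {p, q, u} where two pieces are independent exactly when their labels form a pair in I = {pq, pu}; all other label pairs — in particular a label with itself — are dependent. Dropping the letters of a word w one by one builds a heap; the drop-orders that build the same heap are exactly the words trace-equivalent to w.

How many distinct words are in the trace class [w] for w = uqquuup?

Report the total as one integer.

piece 0:u — minimal
piece 1:q rests on {0:u}
piece 2:q rests on {1:q}
piece 3:u rests on {2:q}
piece 4:u rests on {3:u}
piece 5:u rests on {4:u}
piece 6:p — minimal
minimal pieces: {0:u, 6:p}
ways to finish when only these pieces remain (= sum over removing one remaining piece with nothing left below it):
  1 left: {5}→1  {6}→1
  2 left: {4,5}→1  {5,6}→2
  3 left: {3,4,5}→1  {4,5,6}→3
  4 left: {2,3,4,5}→1  {3,4,5,6}→4
  5 left: {1,2,3,4,5}→1  {2,3,4,5,6}→5
  placing 0:u first → 6 extensions
  placing 6:p first → 1 extensions
total linear extensions = 7

7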